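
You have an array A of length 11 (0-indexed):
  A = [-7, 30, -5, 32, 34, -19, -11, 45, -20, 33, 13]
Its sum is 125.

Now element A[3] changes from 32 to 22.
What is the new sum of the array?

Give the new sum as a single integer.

Old value at index 3: 32
New value at index 3: 22
Delta = 22 - 32 = -10
New sum = old_sum + delta = 125 + (-10) = 115

Answer: 115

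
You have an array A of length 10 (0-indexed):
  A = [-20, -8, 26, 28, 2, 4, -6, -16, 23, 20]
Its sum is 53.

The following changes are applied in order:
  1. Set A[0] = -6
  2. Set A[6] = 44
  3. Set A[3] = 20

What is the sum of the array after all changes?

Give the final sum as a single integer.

Initial sum: 53
Change 1: A[0] -20 -> -6, delta = 14, sum = 67
Change 2: A[6] -6 -> 44, delta = 50, sum = 117
Change 3: A[3] 28 -> 20, delta = -8, sum = 109

Answer: 109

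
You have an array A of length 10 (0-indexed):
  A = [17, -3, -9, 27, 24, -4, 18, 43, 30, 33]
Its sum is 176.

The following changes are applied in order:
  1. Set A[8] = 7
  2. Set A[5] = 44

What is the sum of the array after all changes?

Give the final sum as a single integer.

Initial sum: 176
Change 1: A[8] 30 -> 7, delta = -23, sum = 153
Change 2: A[5] -4 -> 44, delta = 48, sum = 201

Answer: 201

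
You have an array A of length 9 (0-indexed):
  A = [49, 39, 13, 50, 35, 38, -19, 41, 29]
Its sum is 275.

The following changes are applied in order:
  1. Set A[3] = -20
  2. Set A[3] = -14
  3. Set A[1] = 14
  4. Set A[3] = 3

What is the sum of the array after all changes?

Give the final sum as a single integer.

Answer: 203

Derivation:
Initial sum: 275
Change 1: A[3] 50 -> -20, delta = -70, sum = 205
Change 2: A[3] -20 -> -14, delta = 6, sum = 211
Change 3: A[1] 39 -> 14, delta = -25, sum = 186
Change 4: A[3] -14 -> 3, delta = 17, sum = 203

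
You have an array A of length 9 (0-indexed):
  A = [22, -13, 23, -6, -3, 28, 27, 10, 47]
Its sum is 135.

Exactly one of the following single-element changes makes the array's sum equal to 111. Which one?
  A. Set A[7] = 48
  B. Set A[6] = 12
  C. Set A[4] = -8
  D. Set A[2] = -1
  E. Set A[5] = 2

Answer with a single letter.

Answer: D

Derivation:
Option A: A[7] 10->48, delta=38, new_sum=135+(38)=173
Option B: A[6] 27->12, delta=-15, new_sum=135+(-15)=120
Option C: A[4] -3->-8, delta=-5, new_sum=135+(-5)=130
Option D: A[2] 23->-1, delta=-24, new_sum=135+(-24)=111 <-- matches target
Option E: A[5] 28->2, delta=-26, new_sum=135+(-26)=109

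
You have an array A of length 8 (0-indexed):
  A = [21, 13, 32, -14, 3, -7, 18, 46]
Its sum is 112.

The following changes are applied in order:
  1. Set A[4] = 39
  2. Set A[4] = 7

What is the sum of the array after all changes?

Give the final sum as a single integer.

Initial sum: 112
Change 1: A[4] 3 -> 39, delta = 36, sum = 148
Change 2: A[4] 39 -> 7, delta = -32, sum = 116

Answer: 116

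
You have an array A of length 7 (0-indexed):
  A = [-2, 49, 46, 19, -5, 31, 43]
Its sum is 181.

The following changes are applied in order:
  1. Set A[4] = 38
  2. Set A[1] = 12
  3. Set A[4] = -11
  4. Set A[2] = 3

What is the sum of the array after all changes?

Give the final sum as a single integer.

Initial sum: 181
Change 1: A[4] -5 -> 38, delta = 43, sum = 224
Change 2: A[1] 49 -> 12, delta = -37, sum = 187
Change 3: A[4] 38 -> -11, delta = -49, sum = 138
Change 4: A[2] 46 -> 3, delta = -43, sum = 95

Answer: 95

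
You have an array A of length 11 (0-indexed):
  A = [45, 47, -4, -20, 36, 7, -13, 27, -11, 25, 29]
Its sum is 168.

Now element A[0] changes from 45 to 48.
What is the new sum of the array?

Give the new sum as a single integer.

Answer: 171

Derivation:
Old value at index 0: 45
New value at index 0: 48
Delta = 48 - 45 = 3
New sum = old_sum + delta = 168 + (3) = 171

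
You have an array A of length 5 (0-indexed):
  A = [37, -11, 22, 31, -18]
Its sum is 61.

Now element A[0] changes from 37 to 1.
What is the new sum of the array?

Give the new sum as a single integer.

Answer: 25

Derivation:
Old value at index 0: 37
New value at index 0: 1
Delta = 1 - 37 = -36
New sum = old_sum + delta = 61 + (-36) = 25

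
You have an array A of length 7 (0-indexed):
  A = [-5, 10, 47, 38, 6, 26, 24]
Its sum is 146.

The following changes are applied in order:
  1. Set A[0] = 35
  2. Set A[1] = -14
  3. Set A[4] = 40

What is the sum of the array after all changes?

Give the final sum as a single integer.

Initial sum: 146
Change 1: A[0] -5 -> 35, delta = 40, sum = 186
Change 2: A[1] 10 -> -14, delta = -24, sum = 162
Change 3: A[4] 6 -> 40, delta = 34, sum = 196

Answer: 196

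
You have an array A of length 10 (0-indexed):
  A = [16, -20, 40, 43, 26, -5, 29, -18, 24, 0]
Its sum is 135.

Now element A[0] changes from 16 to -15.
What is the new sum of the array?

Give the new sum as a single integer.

Old value at index 0: 16
New value at index 0: -15
Delta = -15 - 16 = -31
New sum = old_sum + delta = 135 + (-31) = 104

Answer: 104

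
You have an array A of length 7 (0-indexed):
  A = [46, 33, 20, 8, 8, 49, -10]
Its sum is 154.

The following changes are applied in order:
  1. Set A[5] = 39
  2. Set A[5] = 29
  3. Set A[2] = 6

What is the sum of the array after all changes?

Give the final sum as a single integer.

Initial sum: 154
Change 1: A[5] 49 -> 39, delta = -10, sum = 144
Change 2: A[5] 39 -> 29, delta = -10, sum = 134
Change 3: A[2] 20 -> 6, delta = -14, sum = 120

Answer: 120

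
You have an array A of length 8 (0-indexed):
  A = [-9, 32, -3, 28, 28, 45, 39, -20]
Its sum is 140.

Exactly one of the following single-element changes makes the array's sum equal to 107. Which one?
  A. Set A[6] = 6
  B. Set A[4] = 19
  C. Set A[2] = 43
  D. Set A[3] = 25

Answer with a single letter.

Answer: A

Derivation:
Option A: A[6] 39->6, delta=-33, new_sum=140+(-33)=107 <-- matches target
Option B: A[4] 28->19, delta=-9, new_sum=140+(-9)=131
Option C: A[2] -3->43, delta=46, new_sum=140+(46)=186
Option D: A[3] 28->25, delta=-3, new_sum=140+(-3)=137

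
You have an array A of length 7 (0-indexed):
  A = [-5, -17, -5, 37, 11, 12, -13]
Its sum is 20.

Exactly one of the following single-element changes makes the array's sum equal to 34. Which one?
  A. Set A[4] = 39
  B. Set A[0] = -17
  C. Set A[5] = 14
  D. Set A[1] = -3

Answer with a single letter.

Answer: D

Derivation:
Option A: A[4] 11->39, delta=28, new_sum=20+(28)=48
Option B: A[0] -5->-17, delta=-12, new_sum=20+(-12)=8
Option C: A[5] 12->14, delta=2, new_sum=20+(2)=22
Option D: A[1] -17->-3, delta=14, new_sum=20+(14)=34 <-- matches target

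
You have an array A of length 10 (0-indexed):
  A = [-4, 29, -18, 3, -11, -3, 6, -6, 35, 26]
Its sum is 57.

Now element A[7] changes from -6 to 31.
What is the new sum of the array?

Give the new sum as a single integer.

Old value at index 7: -6
New value at index 7: 31
Delta = 31 - -6 = 37
New sum = old_sum + delta = 57 + (37) = 94

Answer: 94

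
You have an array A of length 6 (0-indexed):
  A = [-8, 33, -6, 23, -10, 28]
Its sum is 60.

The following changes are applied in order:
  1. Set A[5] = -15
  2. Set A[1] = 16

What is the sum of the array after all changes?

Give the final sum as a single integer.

Answer: 0

Derivation:
Initial sum: 60
Change 1: A[5] 28 -> -15, delta = -43, sum = 17
Change 2: A[1] 33 -> 16, delta = -17, sum = 0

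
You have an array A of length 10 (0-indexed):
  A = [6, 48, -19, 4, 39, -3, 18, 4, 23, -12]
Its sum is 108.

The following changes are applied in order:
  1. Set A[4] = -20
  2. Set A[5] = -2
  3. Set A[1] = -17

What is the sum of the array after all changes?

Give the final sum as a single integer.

Initial sum: 108
Change 1: A[4] 39 -> -20, delta = -59, sum = 49
Change 2: A[5] -3 -> -2, delta = 1, sum = 50
Change 3: A[1] 48 -> -17, delta = -65, sum = -15

Answer: -15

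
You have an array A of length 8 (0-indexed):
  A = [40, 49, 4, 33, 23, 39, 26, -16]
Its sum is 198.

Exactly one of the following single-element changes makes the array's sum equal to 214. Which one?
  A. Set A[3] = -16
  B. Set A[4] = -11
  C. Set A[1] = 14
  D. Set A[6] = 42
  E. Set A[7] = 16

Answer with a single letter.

Answer: D

Derivation:
Option A: A[3] 33->-16, delta=-49, new_sum=198+(-49)=149
Option B: A[4] 23->-11, delta=-34, new_sum=198+(-34)=164
Option C: A[1] 49->14, delta=-35, new_sum=198+(-35)=163
Option D: A[6] 26->42, delta=16, new_sum=198+(16)=214 <-- matches target
Option E: A[7] -16->16, delta=32, new_sum=198+(32)=230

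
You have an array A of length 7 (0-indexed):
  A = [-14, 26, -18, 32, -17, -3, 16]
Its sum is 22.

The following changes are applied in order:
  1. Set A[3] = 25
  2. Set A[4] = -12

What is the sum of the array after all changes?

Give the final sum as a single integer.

Answer: 20

Derivation:
Initial sum: 22
Change 1: A[3] 32 -> 25, delta = -7, sum = 15
Change 2: A[4] -17 -> -12, delta = 5, sum = 20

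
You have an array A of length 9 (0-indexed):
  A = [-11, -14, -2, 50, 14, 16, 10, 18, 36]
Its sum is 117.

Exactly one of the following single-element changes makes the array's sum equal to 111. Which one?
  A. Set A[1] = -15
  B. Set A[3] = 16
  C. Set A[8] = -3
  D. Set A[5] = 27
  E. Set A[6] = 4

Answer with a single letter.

Answer: E

Derivation:
Option A: A[1] -14->-15, delta=-1, new_sum=117+(-1)=116
Option B: A[3] 50->16, delta=-34, new_sum=117+(-34)=83
Option C: A[8] 36->-3, delta=-39, new_sum=117+(-39)=78
Option D: A[5] 16->27, delta=11, new_sum=117+(11)=128
Option E: A[6] 10->4, delta=-6, new_sum=117+(-6)=111 <-- matches target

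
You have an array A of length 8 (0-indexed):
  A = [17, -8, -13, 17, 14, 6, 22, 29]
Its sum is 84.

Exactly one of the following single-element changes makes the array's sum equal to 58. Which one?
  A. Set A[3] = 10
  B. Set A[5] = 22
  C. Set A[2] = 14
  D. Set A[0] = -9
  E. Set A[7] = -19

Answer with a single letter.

Answer: D

Derivation:
Option A: A[3] 17->10, delta=-7, new_sum=84+(-7)=77
Option B: A[5] 6->22, delta=16, new_sum=84+(16)=100
Option C: A[2] -13->14, delta=27, new_sum=84+(27)=111
Option D: A[0] 17->-9, delta=-26, new_sum=84+(-26)=58 <-- matches target
Option E: A[7] 29->-19, delta=-48, new_sum=84+(-48)=36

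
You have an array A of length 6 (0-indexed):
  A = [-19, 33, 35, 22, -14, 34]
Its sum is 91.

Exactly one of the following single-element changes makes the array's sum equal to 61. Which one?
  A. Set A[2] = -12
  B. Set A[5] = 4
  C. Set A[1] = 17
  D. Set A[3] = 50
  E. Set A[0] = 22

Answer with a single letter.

Answer: B

Derivation:
Option A: A[2] 35->-12, delta=-47, new_sum=91+(-47)=44
Option B: A[5] 34->4, delta=-30, new_sum=91+(-30)=61 <-- matches target
Option C: A[1] 33->17, delta=-16, new_sum=91+(-16)=75
Option D: A[3] 22->50, delta=28, new_sum=91+(28)=119
Option E: A[0] -19->22, delta=41, new_sum=91+(41)=132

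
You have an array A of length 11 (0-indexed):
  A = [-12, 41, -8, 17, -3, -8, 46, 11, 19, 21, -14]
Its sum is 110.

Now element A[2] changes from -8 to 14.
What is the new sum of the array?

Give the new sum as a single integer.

Answer: 132

Derivation:
Old value at index 2: -8
New value at index 2: 14
Delta = 14 - -8 = 22
New sum = old_sum + delta = 110 + (22) = 132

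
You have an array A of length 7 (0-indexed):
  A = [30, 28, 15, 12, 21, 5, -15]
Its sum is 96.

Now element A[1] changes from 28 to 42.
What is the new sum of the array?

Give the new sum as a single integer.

Old value at index 1: 28
New value at index 1: 42
Delta = 42 - 28 = 14
New sum = old_sum + delta = 96 + (14) = 110

Answer: 110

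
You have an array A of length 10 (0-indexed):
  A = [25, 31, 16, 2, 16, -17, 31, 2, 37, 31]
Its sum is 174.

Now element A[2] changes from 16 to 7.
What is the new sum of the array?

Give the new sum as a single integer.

Old value at index 2: 16
New value at index 2: 7
Delta = 7 - 16 = -9
New sum = old_sum + delta = 174 + (-9) = 165

Answer: 165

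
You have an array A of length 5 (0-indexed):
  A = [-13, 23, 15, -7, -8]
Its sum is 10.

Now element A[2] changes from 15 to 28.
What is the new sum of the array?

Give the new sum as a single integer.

Answer: 23

Derivation:
Old value at index 2: 15
New value at index 2: 28
Delta = 28 - 15 = 13
New sum = old_sum + delta = 10 + (13) = 23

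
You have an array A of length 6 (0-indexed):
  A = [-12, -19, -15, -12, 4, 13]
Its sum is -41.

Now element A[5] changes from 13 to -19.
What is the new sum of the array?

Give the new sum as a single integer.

Old value at index 5: 13
New value at index 5: -19
Delta = -19 - 13 = -32
New sum = old_sum + delta = -41 + (-32) = -73

Answer: -73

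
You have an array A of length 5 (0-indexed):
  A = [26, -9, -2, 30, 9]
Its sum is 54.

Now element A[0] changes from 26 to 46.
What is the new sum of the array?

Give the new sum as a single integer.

Answer: 74

Derivation:
Old value at index 0: 26
New value at index 0: 46
Delta = 46 - 26 = 20
New sum = old_sum + delta = 54 + (20) = 74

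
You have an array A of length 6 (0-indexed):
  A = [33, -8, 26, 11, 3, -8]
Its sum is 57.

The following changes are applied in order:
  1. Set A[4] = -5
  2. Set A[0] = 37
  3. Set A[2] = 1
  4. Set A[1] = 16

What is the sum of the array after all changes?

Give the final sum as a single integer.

Initial sum: 57
Change 1: A[4] 3 -> -5, delta = -8, sum = 49
Change 2: A[0] 33 -> 37, delta = 4, sum = 53
Change 3: A[2] 26 -> 1, delta = -25, sum = 28
Change 4: A[1] -8 -> 16, delta = 24, sum = 52

Answer: 52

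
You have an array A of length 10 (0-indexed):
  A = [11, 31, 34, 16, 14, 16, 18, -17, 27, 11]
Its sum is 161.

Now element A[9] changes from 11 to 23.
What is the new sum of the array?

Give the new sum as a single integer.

Answer: 173

Derivation:
Old value at index 9: 11
New value at index 9: 23
Delta = 23 - 11 = 12
New sum = old_sum + delta = 161 + (12) = 173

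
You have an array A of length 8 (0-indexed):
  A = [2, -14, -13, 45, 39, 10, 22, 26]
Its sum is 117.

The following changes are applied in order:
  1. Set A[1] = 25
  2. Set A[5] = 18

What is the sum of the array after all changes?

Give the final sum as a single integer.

Answer: 164

Derivation:
Initial sum: 117
Change 1: A[1] -14 -> 25, delta = 39, sum = 156
Change 2: A[5] 10 -> 18, delta = 8, sum = 164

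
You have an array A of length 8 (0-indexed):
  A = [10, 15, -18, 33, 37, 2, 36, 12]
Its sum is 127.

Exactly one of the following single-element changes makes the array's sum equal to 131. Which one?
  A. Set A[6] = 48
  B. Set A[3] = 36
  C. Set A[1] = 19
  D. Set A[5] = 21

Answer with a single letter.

Answer: C

Derivation:
Option A: A[6] 36->48, delta=12, new_sum=127+(12)=139
Option B: A[3] 33->36, delta=3, new_sum=127+(3)=130
Option C: A[1] 15->19, delta=4, new_sum=127+(4)=131 <-- matches target
Option D: A[5] 2->21, delta=19, new_sum=127+(19)=146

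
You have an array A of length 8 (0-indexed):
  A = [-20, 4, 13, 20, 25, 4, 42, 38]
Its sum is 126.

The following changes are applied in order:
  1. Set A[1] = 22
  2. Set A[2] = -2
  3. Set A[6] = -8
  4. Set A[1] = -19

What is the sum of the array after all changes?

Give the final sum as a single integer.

Initial sum: 126
Change 1: A[1] 4 -> 22, delta = 18, sum = 144
Change 2: A[2] 13 -> -2, delta = -15, sum = 129
Change 3: A[6] 42 -> -8, delta = -50, sum = 79
Change 4: A[1] 22 -> -19, delta = -41, sum = 38

Answer: 38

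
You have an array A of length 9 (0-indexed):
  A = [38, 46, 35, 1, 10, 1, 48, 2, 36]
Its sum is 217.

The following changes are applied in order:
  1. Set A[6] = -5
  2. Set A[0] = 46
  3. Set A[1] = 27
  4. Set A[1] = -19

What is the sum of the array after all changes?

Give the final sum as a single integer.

Initial sum: 217
Change 1: A[6] 48 -> -5, delta = -53, sum = 164
Change 2: A[0] 38 -> 46, delta = 8, sum = 172
Change 3: A[1] 46 -> 27, delta = -19, sum = 153
Change 4: A[1] 27 -> -19, delta = -46, sum = 107

Answer: 107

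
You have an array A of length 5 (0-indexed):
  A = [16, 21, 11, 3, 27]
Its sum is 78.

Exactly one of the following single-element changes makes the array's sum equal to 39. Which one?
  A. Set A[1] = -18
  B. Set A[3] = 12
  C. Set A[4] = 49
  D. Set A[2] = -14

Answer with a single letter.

Answer: A

Derivation:
Option A: A[1] 21->-18, delta=-39, new_sum=78+(-39)=39 <-- matches target
Option B: A[3] 3->12, delta=9, new_sum=78+(9)=87
Option C: A[4] 27->49, delta=22, new_sum=78+(22)=100
Option D: A[2] 11->-14, delta=-25, new_sum=78+(-25)=53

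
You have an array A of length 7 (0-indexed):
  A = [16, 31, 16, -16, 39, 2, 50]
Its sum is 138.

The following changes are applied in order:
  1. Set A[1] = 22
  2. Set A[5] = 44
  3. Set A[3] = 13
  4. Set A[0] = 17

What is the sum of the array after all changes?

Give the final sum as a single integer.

Initial sum: 138
Change 1: A[1] 31 -> 22, delta = -9, sum = 129
Change 2: A[5] 2 -> 44, delta = 42, sum = 171
Change 3: A[3] -16 -> 13, delta = 29, sum = 200
Change 4: A[0] 16 -> 17, delta = 1, sum = 201

Answer: 201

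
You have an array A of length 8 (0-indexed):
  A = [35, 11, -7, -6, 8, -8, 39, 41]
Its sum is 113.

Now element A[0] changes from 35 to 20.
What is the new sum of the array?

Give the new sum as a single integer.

Answer: 98

Derivation:
Old value at index 0: 35
New value at index 0: 20
Delta = 20 - 35 = -15
New sum = old_sum + delta = 113 + (-15) = 98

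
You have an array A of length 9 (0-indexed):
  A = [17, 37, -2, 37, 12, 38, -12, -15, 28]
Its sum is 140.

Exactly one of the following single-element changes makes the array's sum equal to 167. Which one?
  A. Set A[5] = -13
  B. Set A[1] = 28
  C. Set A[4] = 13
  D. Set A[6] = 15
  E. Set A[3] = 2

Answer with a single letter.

Answer: D

Derivation:
Option A: A[5] 38->-13, delta=-51, new_sum=140+(-51)=89
Option B: A[1] 37->28, delta=-9, new_sum=140+(-9)=131
Option C: A[4] 12->13, delta=1, new_sum=140+(1)=141
Option D: A[6] -12->15, delta=27, new_sum=140+(27)=167 <-- matches target
Option E: A[3] 37->2, delta=-35, new_sum=140+(-35)=105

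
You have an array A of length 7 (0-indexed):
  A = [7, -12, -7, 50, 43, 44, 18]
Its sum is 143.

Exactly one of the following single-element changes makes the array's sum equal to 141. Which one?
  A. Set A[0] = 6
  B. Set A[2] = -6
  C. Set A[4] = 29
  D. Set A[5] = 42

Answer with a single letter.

Option A: A[0] 7->6, delta=-1, new_sum=143+(-1)=142
Option B: A[2] -7->-6, delta=1, new_sum=143+(1)=144
Option C: A[4] 43->29, delta=-14, new_sum=143+(-14)=129
Option D: A[5] 44->42, delta=-2, new_sum=143+(-2)=141 <-- matches target

Answer: D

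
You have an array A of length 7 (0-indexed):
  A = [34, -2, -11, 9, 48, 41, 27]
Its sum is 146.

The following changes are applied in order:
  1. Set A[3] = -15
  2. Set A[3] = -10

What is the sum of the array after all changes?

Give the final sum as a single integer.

Initial sum: 146
Change 1: A[3] 9 -> -15, delta = -24, sum = 122
Change 2: A[3] -15 -> -10, delta = 5, sum = 127

Answer: 127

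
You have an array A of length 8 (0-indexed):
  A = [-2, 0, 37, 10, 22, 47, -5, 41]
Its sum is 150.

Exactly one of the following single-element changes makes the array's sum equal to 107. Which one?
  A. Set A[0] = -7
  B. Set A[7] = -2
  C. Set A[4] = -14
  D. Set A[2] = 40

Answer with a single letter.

Answer: B

Derivation:
Option A: A[0] -2->-7, delta=-5, new_sum=150+(-5)=145
Option B: A[7] 41->-2, delta=-43, new_sum=150+(-43)=107 <-- matches target
Option C: A[4] 22->-14, delta=-36, new_sum=150+(-36)=114
Option D: A[2] 37->40, delta=3, new_sum=150+(3)=153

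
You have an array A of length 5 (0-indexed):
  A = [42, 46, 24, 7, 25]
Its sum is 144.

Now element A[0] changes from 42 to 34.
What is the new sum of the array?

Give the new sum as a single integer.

Answer: 136

Derivation:
Old value at index 0: 42
New value at index 0: 34
Delta = 34 - 42 = -8
New sum = old_sum + delta = 144 + (-8) = 136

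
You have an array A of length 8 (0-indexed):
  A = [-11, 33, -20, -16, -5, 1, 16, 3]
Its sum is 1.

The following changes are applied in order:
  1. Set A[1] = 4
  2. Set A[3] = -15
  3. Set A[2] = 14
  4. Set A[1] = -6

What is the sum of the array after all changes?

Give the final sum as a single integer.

Initial sum: 1
Change 1: A[1] 33 -> 4, delta = -29, sum = -28
Change 2: A[3] -16 -> -15, delta = 1, sum = -27
Change 3: A[2] -20 -> 14, delta = 34, sum = 7
Change 4: A[1] 4 -> -6, delta = -10, sum = -3

Answer: -3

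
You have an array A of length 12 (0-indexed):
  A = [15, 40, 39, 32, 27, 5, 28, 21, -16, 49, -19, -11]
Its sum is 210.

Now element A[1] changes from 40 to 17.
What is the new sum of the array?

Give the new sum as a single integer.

Answer: 187

Derivation:
Old value at index 1: 40
New value at index 1: 17
Delta = 17 - 40 = -23
New sum = old_sum + delta = 210 + (-23) = 187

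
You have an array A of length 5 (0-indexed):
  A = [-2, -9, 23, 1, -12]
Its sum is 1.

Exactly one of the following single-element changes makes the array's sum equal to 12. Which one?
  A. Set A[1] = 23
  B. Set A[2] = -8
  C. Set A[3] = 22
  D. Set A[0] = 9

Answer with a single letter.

Option A: A[1] -9->23, delta=32, new_sum=1+(32)=33
Option B: A[2] 23->-8, delta=-31, new_sum=1+(-31)=-30
Option C: A[3] 1->22, delta=21, new_sum=1+(21)=22
Option D: A[0] -2->9, delta=11, new_sum=1+(11)=12 <-- matches target

Answer: D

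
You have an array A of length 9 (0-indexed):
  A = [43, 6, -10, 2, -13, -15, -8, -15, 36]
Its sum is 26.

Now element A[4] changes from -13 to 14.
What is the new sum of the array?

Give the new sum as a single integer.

Old value at index 4: -13
New value at index 4: 14
Delta = 14 - -13 = 27
New sum = old_sum + delta = 26 + (27) = 53

Answer: 53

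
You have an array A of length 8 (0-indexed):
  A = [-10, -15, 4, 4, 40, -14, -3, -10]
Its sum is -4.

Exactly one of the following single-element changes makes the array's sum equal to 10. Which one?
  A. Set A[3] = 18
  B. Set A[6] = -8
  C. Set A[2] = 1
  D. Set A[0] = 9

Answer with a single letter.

Option A: A[3] 4->18, delta=14, new_sum=-4+(14)=10 <-- matches target
Option B: A[6] -3->-8, delta=-5, new_sum=-4+(-5)=-9
Option C: A[2] 4->1, delta=-3, new_sum=-4+(-3)=-7
Option D: A[0] -10->9, delta=19, new_sum=-4+(19)=15

Answer: A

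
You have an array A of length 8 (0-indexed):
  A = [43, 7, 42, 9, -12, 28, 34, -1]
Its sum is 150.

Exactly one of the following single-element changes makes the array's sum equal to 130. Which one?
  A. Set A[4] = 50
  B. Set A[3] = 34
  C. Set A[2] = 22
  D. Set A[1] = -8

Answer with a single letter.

Answer: C

Derivation:
Option A: A[4] -12->50, delta=62, new_sum=150+(62)=212
Option B: A[3] 9->34, delta=25, new_sum=150+(25)=175
Option C: A[2] 42->22, delta=-20, new_sum=150+(-20)=130 <-- matches target
Option D: A[1] 7->-8, delta=-15, new_sum=150+(-15)=135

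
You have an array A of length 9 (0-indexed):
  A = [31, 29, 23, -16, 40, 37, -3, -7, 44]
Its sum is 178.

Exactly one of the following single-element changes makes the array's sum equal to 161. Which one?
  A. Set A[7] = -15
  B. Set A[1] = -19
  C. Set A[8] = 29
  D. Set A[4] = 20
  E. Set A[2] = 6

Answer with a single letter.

Answer: E

Derivation:
Option A: A[7] -7->-15, delta=-8, new_sum=178+(-8)=170
Option B: A[1] 29->-19, delta=-48, new_sum=178+(-48)=130
Option C: A[8] 44->29, delta=-15, new_sum=178+(-15)=163
Option D: A[4] 40->20, delta=-20, new_sum=178+(-20)=158
Option E: A[2] 23->6, delta=-17, new_sum=178+(-17)=161 <-- matches target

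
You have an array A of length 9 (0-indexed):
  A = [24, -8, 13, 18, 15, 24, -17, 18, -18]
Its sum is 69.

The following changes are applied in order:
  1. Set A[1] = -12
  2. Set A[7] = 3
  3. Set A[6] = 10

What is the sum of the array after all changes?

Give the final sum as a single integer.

Answer: 77

Derivation:
Initial sum: 69
Change 1: A[1] -8 -> -12, delta = -4, sum = 65
Change 2: A[7] 18 -> 3, delta = -15, sum = 50
Change 3: A[6] -17 -> 10, delta = 27, sum = 77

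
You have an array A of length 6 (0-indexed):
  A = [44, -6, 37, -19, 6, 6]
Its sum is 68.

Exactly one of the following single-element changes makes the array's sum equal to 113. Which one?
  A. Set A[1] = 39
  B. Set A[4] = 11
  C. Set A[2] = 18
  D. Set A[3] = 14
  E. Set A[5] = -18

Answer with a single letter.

Answer: A

Derivation:
Option A: A[1] -6->39, delta=45, new_sum=68+(45)=113 <-- matches target
Option B: A[4] 6->11, delta=5, new_sum=68+(5)=73
Option C: A[2] 37->18, delta=-19, new_sum=68+(-19)=49
Option D: A[3] -19->14, delta=33, new_sum=68+(33)=101
Option E: A[5] 6->-18, delta=-24, new_sum=68+(-24)=44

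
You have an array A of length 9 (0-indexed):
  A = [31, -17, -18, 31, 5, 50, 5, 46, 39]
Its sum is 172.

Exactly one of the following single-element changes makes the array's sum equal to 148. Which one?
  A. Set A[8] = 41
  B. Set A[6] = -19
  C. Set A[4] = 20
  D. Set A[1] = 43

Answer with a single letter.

Option A: A[8] 39->41, delta=2, new_sum=172+(2)=174
Option B: A[6] 5->-19, delta=-24, new_sum=172+(-24)=148 <-- matches target
Option C: A[4] 5->20, delta=15, new_sum=172+(15)=187
Option D: A[1] -17->43, delta=60, new_sum=172+(60)=232

Answer: B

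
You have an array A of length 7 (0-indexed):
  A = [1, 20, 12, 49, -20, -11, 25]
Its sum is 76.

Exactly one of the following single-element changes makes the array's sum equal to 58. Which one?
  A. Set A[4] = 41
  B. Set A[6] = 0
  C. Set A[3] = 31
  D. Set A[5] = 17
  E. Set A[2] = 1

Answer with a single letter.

Option A: A[4] -20->41, delta=61, new_sum=76+(61)=137
Option B: A[6] 25->0, delta=-25, new_sum=76+(-25)=51
Option C: A[3] 49->31, delta=-18, new_sum=76+(-18)=58 <-- matches target
Option D: A[5] -11->17, delta=28, new_sum=76+(28)=104
Option E: A[2] 12->1, delta=-11, new_sum=76+(-11)=65

Answer: C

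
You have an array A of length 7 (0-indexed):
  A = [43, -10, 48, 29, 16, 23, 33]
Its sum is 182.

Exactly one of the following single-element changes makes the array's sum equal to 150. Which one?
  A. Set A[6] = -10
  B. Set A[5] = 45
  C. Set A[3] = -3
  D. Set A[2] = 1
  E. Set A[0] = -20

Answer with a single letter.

Option A: A[6] 33->-10, delta=-43, new_sum=182+(-43)=139
Option B: A[5] 23->45, delta=22, new_sum=182+(22)=204
Option C: A[3] 29->-3, delta=-32, new_sum=182+(-32)=150 <-- matches target
Option D: A[2] 48->1, delta=-47, new_sum=182+(-47)=135
Option E: A[0] 43->-20, delta=-63, new_sum=182+(-63)=119

Answer: C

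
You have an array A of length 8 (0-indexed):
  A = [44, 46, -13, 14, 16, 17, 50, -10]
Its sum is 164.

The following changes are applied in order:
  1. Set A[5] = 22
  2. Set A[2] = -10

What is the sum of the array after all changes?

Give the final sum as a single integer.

Initial sum: 164
Change 1: A[5] 17 -> 22, delta = 5, sum = 169
Change 2: A[2] -13 -> -10, delta = 3, sum = 172

Answer: 172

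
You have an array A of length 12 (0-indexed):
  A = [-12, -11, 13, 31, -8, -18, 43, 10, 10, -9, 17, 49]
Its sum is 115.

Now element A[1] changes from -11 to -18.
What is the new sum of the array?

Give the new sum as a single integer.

Answer: 108

Derivation:
Old value at index 1: -11
New value at index 1: -18
Delta = -18 - -11 = -7
New sum = old_sum + delta = 115 + (-7) = 108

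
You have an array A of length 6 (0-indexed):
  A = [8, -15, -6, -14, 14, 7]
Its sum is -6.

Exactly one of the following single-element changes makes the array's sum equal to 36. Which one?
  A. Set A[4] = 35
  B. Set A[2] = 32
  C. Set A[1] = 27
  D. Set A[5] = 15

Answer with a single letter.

Option A: A[4] 14->35, delta=21, new_sum=-6+(21)=15
Option B: A[2] -6->32, delta=38, new_sum=-6+(38)=32
Option C: A[1] -15->27, delta=42, new_sum=-6+(42)=36 <-- matches target
Option D: A[5] 7->15, delta=8, new_sum=-6+(8)=2

Answer: C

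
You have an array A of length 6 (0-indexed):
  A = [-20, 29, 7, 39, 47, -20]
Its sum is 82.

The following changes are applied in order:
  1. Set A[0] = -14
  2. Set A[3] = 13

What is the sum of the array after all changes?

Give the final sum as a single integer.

Answer: 62

Derivation:
Initial sum: 82
Change 1: A[0] -20 -> -14, delta = 6, sum = 88
Change 2: A[3] 39 -> 13, delta = -26, sum = 62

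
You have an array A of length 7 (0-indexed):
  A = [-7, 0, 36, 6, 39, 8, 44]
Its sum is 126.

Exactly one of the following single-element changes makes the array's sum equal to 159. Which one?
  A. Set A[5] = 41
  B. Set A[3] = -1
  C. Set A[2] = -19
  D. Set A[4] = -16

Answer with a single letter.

Option A: A[5] 8->41, delta=33, new_sum=126+(33)=159 <-- matches target
Option B: A[3] 6->-1, delta=-7, new_sum=126+(-7)=119
Option C: A[2] 36->-19, delta=-55, new_sum=126+(-55)=71
Option D: A[4] 39->-16, delta=-55, new_sum=126+(-55)=71

Answer: A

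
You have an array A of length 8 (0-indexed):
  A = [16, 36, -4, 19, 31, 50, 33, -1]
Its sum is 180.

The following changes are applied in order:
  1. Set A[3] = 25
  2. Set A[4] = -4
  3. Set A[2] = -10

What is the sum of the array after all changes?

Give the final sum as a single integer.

Answer: 145

Derivation:
Initial sum: 180
Change 1: A[3] 19 -> 25, delta = 6, sum = 186
Change 2: A[4] 31 -> -4, delta = -35, sum = 151
Change 3: A[2] -4 -> -10, delta = -6, sum = 145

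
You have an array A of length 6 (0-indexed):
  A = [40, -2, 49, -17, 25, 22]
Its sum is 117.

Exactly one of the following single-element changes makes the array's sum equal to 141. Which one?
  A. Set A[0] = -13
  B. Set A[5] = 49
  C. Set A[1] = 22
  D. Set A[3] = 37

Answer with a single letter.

Option A: A[0] 40->-13, delta=-53, new_sum=117+(-53)=64
Option B: A[5] 22->49, delta=27, new_sum=117+(27)=144
Option C: A[1] -2->22, delta=24, new_sum=117+(24)=141 <-- matches target
Option D: A[3] -17->37, delta=54, new_sum=117+(54)=171

Answer: C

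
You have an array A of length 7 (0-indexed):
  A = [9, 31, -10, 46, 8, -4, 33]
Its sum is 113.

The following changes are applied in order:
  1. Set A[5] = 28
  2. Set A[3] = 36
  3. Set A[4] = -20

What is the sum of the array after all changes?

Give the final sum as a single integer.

Initial sum: 113
Change 1: A[5] -4 -> 28, delta = 32, sum = 145
Change 2: A[3] 46 -> 36, delta = -10, sum = 135
Change 3: A[4] 8 -> -20, delta = -28, sum = 107

Answer: 107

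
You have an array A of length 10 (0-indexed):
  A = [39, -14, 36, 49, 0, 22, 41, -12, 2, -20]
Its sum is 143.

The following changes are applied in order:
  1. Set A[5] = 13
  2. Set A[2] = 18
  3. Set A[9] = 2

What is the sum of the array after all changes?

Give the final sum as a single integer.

Initial sum: 143
Change 1: A[5] 22 -> 13, delta = -9, sum = 134
Change 2: A[2] 36 -> 18, delta = -18, sum = 116
Change 3: A[9] -20 -> 2, delta = 22, sum = 138

Answer: 138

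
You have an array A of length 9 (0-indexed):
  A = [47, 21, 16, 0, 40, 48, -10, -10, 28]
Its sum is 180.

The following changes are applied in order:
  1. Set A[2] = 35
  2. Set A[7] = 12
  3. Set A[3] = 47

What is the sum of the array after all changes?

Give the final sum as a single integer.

Answer: 268

Derivation:
Initial sum: 180
Change 1: A[2] 16 -> 35, delta = 19, sum = 199
Change 2: A[7] -10 -> 12, delta = 22, sum = 221
Change 3: A[3] 0 -> 47, delta = 47, sum = 268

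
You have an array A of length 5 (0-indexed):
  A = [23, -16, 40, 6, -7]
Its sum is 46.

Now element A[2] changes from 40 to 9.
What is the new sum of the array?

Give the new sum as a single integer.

Answer: 15

Derivation:
Old value at index 2: 40
New value at index 2: 9
Delta = 9 - 40 = -31
New sum = old_sum + delta = 46 + (-31) = 15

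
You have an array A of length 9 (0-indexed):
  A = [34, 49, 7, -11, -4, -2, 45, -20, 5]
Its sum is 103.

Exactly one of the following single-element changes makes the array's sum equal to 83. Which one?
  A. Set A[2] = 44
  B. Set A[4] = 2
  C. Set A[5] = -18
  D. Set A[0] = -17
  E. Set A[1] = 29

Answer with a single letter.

Option A: A[2] 7->44, delta=37, new_sum=103+(37)=140
Option B: A[4] -4->2, delta=6, new_sum=103+(6)=109
Option C: A[5] -2->-18, delta=-16, new_sum=103+(-16)=87
Option D: A[0] 34->-17, delta=-51, new_sum=103+(-51)=52
Option E: A[1] 49->29, delta=-20, new_sum=103+(-20)=83 <-- matches target

Answer: E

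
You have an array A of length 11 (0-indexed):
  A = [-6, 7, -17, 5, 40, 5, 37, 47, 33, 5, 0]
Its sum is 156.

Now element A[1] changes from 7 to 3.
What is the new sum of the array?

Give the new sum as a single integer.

Old value at index 1: 7
New value at index 1: 3
Delta = 3 - 7 = -4
New sum = old_sum + delta = 156 + (-4) = 152

Answer: 152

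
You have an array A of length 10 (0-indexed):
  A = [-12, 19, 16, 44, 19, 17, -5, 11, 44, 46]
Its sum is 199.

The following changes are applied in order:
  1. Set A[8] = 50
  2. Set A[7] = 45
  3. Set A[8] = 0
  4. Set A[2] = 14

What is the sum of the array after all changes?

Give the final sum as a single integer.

Answer: 187

Derivation:
Initial sum: 199
Change 1: A[8] 44 -> 50, delta = 6, sum = 205
Change 2: A[7] 11 -> 45, delta = 34, sum = 239
Change 3: A[8] 50 -> 0, delta = -50, sum = 189
Change 4: A[2] 16 -> 14, delta = -2, sum = 187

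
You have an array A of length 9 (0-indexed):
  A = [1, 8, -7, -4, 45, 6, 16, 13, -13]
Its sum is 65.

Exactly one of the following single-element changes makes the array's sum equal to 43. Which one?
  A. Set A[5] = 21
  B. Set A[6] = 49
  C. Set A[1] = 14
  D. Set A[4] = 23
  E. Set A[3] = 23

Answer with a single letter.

Answer: D

Derivation:
Option A: A[5] 6->21, delta=15, new_sum=65+(15)=80
Option B: A[6] 16->49, delta=33, new_sum=65+(33)=98
Option C: A[1] 8->14, delta=6, new_sum=65+(6)=71
Option D: A[4] 45->23, delta=-22, new_sum=65+(-22)=43 <-- matches target
Option E: A[3] -4->23, delta=27, new_sum=65+(27)=92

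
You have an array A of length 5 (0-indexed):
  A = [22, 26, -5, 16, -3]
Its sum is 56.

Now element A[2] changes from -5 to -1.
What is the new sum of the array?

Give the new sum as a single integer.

Old value at index 2: -5
New value at index 2: -1
Delta = -1 - -5 = 4
New sum = old_sum + delta = 56 + (4) = 60

Answer: 60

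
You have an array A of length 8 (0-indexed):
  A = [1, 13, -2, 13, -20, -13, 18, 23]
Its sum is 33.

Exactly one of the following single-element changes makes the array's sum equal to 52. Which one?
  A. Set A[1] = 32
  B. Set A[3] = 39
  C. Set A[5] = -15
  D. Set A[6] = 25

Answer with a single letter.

Answer: A

Derivation:
Option A: A[1] 13->32, delta=19, new_sum=33+(19)=52 <-- matches target
Option B: A[3] 13->39, delta=26, new_sum=33+(26)=59
Option C: A[5] -13->-15, delta=-2, new_sum=33+(-2)=31
Option D: A[6] 18->25, delta=7, new_sum=33+(7)=40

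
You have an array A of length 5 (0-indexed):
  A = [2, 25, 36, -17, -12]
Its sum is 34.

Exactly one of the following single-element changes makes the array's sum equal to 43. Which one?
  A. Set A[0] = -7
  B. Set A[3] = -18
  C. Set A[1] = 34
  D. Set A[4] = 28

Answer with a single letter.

Answer: C

Derivation:
Option A: A[0] 2->-7, delta=-9, new_sum=34+(-9)=25
Option B: A[3] -17->-18, delta=-1, new_sum=34+(-1)=33
Option C: A[1] 25->34, delta=9, new_sum=34+(9)=43 <-- matches target
Option D: A[4] -12->28, delta=40, new_sum=34+(40)=74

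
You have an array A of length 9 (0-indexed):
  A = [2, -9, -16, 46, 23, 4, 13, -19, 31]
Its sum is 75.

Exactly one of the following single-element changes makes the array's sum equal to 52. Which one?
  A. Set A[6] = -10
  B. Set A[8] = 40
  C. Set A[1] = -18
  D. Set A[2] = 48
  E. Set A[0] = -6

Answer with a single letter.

Option A: A[6] 13->-10, delta=-23, new_sum=75+(-23)=52 <-- matches target
Option B: A[8] 31->40, delta=9, new_sum=75+(9)=84
Option C: A[1] -9->-18, delta=-9, new_sum=75+(-9)=66
Option D: A[2] -16->48, delta=64, new_sum=75+(64)=139
Option E: A[0] 2->-6, delta=-8, new_sum=75+(-8)=67

Answer: A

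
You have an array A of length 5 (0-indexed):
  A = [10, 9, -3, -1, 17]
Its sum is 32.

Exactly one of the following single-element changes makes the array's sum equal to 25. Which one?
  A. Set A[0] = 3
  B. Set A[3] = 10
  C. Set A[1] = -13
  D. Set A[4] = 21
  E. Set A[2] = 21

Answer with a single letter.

Option A: A[0] 10->3, delta=-7, new_sum=32+(-7)=25 <-- matches target
Option B: A[3] -1->10, delta=11, new_sum=32+(11)=43
Option C: A[1] 9->-13, delta=-22, new_sum=32+(-22)=10
Option D: A[4] 17->21, delta=4, new_sum=32+(4)=36
Option E: A[2] -3->21, delta=24, new_sum=32+(24)=56

Answer: A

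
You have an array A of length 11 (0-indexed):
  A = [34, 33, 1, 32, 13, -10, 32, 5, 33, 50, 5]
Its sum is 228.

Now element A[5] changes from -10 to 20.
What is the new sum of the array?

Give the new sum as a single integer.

Old value at index 5: -10
New value at index 5: 20
Delta = 20 - -10 = 30
New sum = old_sum + delta = 228 + (30) = 258

Answer: 258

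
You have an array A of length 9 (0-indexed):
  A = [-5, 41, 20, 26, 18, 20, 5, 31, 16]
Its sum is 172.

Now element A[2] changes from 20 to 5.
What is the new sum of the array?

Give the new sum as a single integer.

Old value at index 2: 20
New value at index 2: 5
Delta = 5 - 20 = -15
New sum = old_sum + delta = 172 + (-15) = 157

Answer: 157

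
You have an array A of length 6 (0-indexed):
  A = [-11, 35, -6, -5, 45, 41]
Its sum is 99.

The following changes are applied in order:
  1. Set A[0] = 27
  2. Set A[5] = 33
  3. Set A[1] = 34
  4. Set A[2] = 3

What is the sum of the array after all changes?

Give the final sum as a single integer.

Answer: 137

Derivation:
Initial sum: 99
Change 1: A[0] -11 -> 27, delta = 38, sum = 137
Change 2: A[5] 41 -> 33, delta = -8, sum = 129
Change 3: A[1] 35 -> 34, delta = -1, sum = 128
Change 4: A[2] -6 -> 3, delta = 9, sum = 137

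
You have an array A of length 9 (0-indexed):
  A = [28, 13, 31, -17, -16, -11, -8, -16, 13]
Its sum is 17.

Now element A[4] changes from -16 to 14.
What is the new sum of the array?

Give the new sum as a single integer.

Answer: 47

Derivation:
Old value at index 4: -16
New value at index 4: 14
Delta = 14 - -16 = 30
New sum = old_sum + delta = 17 + (30) = 47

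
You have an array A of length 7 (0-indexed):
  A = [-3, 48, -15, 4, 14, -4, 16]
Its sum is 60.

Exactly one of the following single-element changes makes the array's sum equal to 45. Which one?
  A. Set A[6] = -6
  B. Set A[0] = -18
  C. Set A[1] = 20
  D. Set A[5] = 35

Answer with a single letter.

Answer: B

Derivation:
Option A: A[6] 16->-6, delta=-22, new_sum=60+(-22)=38
Option B: A[0] -3->-18, delta=-15, new_sum=60+(-15)=45 <-- matches target
Option C: A[1] 48->20, delta=-28, new_sum=60+(-28)=32
Option D: A[5] -4->35, delta=39, new_sum=60+(39)=99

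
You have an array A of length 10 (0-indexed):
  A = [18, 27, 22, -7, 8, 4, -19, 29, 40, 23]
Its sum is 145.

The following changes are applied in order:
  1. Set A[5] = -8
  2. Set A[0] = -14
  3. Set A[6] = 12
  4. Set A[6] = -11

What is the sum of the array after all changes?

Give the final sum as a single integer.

Answer: 109

Derivation:
Initial sum: 145
Change 1: A[5] 4 -> -8, delta = -12, sum = 133
Change 2: A[0] 18 -> -14, delta = -32, sum = 101
Change 3: A[6] -19 -> 12, delta = 31, sum = 132
Change 4: A[6] 12 -> -11, delta = -23, sum = 109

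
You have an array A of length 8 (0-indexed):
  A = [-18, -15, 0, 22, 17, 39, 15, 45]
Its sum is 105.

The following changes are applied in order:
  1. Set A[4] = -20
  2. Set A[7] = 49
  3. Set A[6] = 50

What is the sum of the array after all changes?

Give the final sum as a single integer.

Initial sum: 105
Change 1: A[4] 17 -> -20, delta = -37, sum = 68
Change 2: A[7] 45 -> 49, delta = 4, sum = 72
Change 3: A[6] 15 -> 50, delta = 35, sum = 107

Answer: 107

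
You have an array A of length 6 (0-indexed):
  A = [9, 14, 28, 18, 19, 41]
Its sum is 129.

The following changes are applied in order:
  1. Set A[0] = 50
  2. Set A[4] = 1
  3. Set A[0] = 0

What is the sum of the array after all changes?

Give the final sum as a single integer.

Answer: 102

Derivation:
Initial sum: 129
Change 1: A[0] 9 -> 50, delta = 41, sum = 170
Change 2: A[4] 19 -> 1, delta = -18, sum = 152
Change 3: A[0] 50 -> 0, delta = -50, sum = 102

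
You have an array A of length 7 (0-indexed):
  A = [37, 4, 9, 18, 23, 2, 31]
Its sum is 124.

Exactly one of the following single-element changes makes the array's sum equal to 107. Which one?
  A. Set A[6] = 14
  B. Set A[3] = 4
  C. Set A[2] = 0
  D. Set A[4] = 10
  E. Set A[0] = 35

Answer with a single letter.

Option A: A[6] 31->14, delta=-17, new_sum=124+(-17)=107 <-- matches target
Option B: A[3] 18->4, delta=-14, new_sum=124+(-14)=110
Option C: A[2] 9->0, delta=-9, new_sum=124+(-9)=115
Option D: A[4] 23->10, delta=-13, new_sum=124+(-13)=111
Option E: A[0] 37->35, delta=-2, new_sum=124+(-2)=122

Answer: A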